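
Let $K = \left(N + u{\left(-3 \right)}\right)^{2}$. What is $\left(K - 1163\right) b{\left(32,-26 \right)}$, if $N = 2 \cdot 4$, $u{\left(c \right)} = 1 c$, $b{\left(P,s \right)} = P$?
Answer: $-36416$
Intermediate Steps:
$u{\left(c \right)} = c$
$N = 8$
$K = 25$ ($K = \left(8 - 3\right)^{2} = 5^{2} = 25$)
$\left(K - 1163\right) b{\left(32,-26 \right)} = \left(25 - 1163\right) 32 = \left(-1138\right) 32 = -36416$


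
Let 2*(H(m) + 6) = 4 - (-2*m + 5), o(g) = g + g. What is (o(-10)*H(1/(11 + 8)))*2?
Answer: 4900/19 ≈ 257.89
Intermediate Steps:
o(g) = 2*g
H(m) = -13/2 + m (H(m) = -6 + (4 - (-2*m + 5))/2 = -6 + (4 - (5 - 2*m))/2 = -6 + (4 + (-5 + 2*m))/2 = -6 + (-1 + 2*m)/2 = -6 + (-½ + m) = -13/2 + m)
(o(-10)*H(1/(11 + 8)))*2 = ((2*(-10))*(-13/2 + 1/(11 + 8)))*2 = -20*(-13/2 + 1/19)*2 = -20*(-245/38)*2 = (2450/19)*2 = 4900/19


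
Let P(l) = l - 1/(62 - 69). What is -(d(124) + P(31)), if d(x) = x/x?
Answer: -225/7 ≈ -32.143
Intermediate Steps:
P(l) = ⅐ + l (P(l) = l - 1/(-7) = l - 1*(-⅐) = l + ⅐ = ⅐ + l)
d(x) = 1
-(d(124) + P(31)) = -(1 + (⅐ + 31)) = -(1 + 218/7) = -1*225/7 = -225/7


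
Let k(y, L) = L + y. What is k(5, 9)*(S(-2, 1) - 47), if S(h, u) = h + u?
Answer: -672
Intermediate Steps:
k(5, 9)*(S(-2, 1) - 47) = (9 + 5)*((-2 + 1) - 47) = 14*(-1 - 47) = 14*(-48) = -672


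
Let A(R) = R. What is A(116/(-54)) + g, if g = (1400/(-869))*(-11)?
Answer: 33218/2133 ≈ 15.573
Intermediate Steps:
g = 1400/79 (g = (1400*(-1/869))*(-11) = -1400/869*(-11) = 1400/79 ≈ 17.722)
A(116/(-54)) + g = 116/(-54) + 1400/79 = 116*(-1/54) + 1400/79 = -58/27 + 1400/79 = 33218/2133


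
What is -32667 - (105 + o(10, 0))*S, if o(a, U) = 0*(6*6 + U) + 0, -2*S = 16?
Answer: -31827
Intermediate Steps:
S = -8 (S = -½*16 = -8)
o(a, U) = 0 (o(a, U) = 0*(36 + U) + 0 = 0 + 0 = 0)
-32667 - (105 + o(10, 0))*S = -32667 - (105 + 0)*(-8) = -32667 - 105*(-8) = -32667 - 1*(-840) = -32667 + 840 = -31827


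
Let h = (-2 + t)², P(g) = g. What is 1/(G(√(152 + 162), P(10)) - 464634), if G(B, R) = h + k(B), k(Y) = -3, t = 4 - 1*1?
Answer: -1/464636 ≈ -2.1522e-6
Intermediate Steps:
t = 3 (t = 4 - 1 = 3)
h = 1 (h = (-2 + 3)² = 1² = 1)
G(B, R) = -2 (G(B, R) = 1 - 3 = -2)
1/(G(√(152 + 162), P(10)) - 464634) = 1/(-2 - 464634) = 1/(-464636) = -1/464636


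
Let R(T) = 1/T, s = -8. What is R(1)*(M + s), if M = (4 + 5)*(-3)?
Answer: -35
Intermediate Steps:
M = -27 (M = 9*(-3) = -27)
R(1)*(M + s) = (-27 - 8)/1 = 1*(-35) = -35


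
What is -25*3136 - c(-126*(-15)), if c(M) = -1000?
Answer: -77400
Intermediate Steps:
-25*3136 - c(-126*(-15)) = -25*3136 - 1*(-1000) = -78400 + 1000 = -77400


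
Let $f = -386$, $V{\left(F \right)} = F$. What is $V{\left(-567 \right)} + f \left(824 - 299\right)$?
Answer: $-203217$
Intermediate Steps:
$V{\left(-567 \right)} + f \left(824 - 299\right) = -567 - 386 \left(824 - 299\right) = -567 - 202650 = -203217$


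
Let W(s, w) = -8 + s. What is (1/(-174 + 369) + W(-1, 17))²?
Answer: 3076516/38025 ≈ 80.908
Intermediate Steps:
(1/(-174 + 369) + W(-1, 17))² = (1/(-174 + 369) + (-8 - 1))² = (1/195 - 9)² = (-1754/195)² = 3076516/38025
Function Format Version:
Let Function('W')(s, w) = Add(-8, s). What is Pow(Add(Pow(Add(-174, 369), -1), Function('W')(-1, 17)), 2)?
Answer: Rational(3076516, 38025) ≈ 80.908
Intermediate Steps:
Pow(Add(Pow(Add(-174, 369), -1), Function('W')(-1, 17)), 2) = Pow(Add(Pow(Add(-174, 369), -1), Add(-8, -1)), 2) = Pow(Add(Pow(195, -1), -9), 2) = Pow(Add(Rational(1, 195), -9), 2) = Pow(Rational(-1754, 195), 2) = Rational(3076516, 38025)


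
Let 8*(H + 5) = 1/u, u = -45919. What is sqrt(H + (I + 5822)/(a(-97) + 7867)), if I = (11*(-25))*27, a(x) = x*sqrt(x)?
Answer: sqrt(91838)*sqrt((-15038664043 + 178165817*I*sqrt(97))/(7867 - 97*I*sqrt(97)))/183676 ≈ 0.0053462 - 2.2805*I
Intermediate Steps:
a(x) = x**(3/2)
I = -7425 (I = -275*27 = -7425)
H = -1836761/367352 (H = -5 + (1/8)/(-45919) = -5 + (1/8)*(-1/45919) = -5 - 1/367352 = -1836761/367352 ≈ -5.0000)
sqrt(H + (I + 5822)/(a(-97) + 7867)) = sqrt(-1836761/367352 + (-7425 + 5822)/((-97)**(3/2) + 7867)) = sqrt(-1836761/367352 - 1603/(-97*I*sqrt(97) + 7867)) = sqrt(-1836761/367352 - 1603/(7867 - 97*I*sqrt(97)))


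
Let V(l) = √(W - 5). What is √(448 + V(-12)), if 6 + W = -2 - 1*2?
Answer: √(448 + I*√15) ≈ 21.166 + 0.09149*I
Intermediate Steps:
W = -10 (W = -6 + (-2 - 1*2) = -6 + (-2 - 2) = -6 - 4 = -10)
V(l) = I*√15 (V(l) = √(-10 - 5) = √(-15) = I*√15)
√(448 + V(-12)) = √(448 + I*√15)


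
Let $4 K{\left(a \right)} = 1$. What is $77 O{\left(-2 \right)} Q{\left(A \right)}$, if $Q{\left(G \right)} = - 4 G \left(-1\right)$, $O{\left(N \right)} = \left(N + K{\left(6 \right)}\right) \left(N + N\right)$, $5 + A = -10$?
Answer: $-32340$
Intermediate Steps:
$A = -15$ ($A = -5 - 10 = -15$)
$K{\left(a \right)} = \frac{1}{4}$ ($K{\left(a \right)} = \frac{1}{4} \cdot 1 = \frac{1}{4}$)
$O{\left(N \right)} = 2 N \left(\frac{1}{4} + N\right)$ ($O{\left(N \right)} = \left(N + \frac{1}{4}\right) \left(N + N\right) = \left(\frac{1}{4} + N\right) 2 N = 2 N \left(\frac{1}{4} + N\right)$)
$Q{\left(G \right)} = 4 G$
$77 O{\left(-2 \right)} Q{\left(A \right)} = 77 \cdot \frac{1}{2} \left(-2\right) \left(1 + 4 \left(-2\right)\right) 4 \left(-15\right) = 77 \cdot \frac{1}{2} \left(-2\right) \left(1 - 8\right) \left(-60\right) = 77 \cdot \frac{1}{2} \left(-2\right) \left(-7\right) \left(-60\right) = 77 \cdot 7 \left(-60\right) = 539 \left(-60\right) = -32340$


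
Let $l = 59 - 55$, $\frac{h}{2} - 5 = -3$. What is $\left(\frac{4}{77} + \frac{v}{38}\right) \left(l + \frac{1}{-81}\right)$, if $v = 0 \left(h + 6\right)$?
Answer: $\frac{1292}{6237} \approx 0.20715$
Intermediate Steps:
$h = 4$ ($h = 10 + 2 \left(-3\right) = 10 - 6 = 4$)
$v = 0$ ($v = 0 \left(4 + 6\right) = 0 \cdot 10 = 0$)
$l = 4$ ($l = 59 - 55 = 4$)
$\left(\frac{4}{77} + \frac{v}{38}\right) \left(l + \frac{1}{-81}\right) = \left(\frac{4}{77} + \frac{0}{38}\right) \left(4 + \frac{1}{-81}\right) = \left(4 \cdot \frac{1}{77} + 0 \cdot \frac{1}{38}\right) \left(4 - \frac{1}{81}\right) = \left(\frac{4}{77} + 0\right) \frac{323}{81} = \frac{4}{77} \cdot \frac{323}{81} = \frac{1292}{6237}$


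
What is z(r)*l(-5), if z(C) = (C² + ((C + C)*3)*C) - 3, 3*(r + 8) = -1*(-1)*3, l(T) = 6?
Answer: 2040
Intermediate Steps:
r = -7 (r = -8 + (-1*(-1)*3)/3 = -8 + (1*3)/3 = -8 + (⅓)*3 = -8 + 1 = -7)
z(C) = -3 + 7*C² (z(C) = (C² + ((2*C)*3)*C) - 3 = (C² + (6*C)*C) - 3 = (C² + 6*C²) - 3 = 7*C² - 3 = -3 + 7*C²)
z(r)*l(-5) = (-3 + 7*(-7)²)*6 = (-3 + 7*49)*6 = (-3 + 343)*6 = 340*6 = 2040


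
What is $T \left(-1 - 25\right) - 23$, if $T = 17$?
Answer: $-465$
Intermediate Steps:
$T \left(-1 - 25\right) - 23 = 17 \left(-1 - 25\right) - 23 = 17 \left(-26\right) - 23 = -442 - 23 = -465$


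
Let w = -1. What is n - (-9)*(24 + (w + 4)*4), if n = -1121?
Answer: -797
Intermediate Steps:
n - (-9)*(24 + (w + 4)*4) = -1121 - (-9)*(24 + (-1 + 4)*4) = -1121 - (-9)*(24 + 3*4) = -1121 - (-9)*(24 + 12) = -1121 - (-9)*36 = -1121 - 1*(-324) = -1121 + 324 = -797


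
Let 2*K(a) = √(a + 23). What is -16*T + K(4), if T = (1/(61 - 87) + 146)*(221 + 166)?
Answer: -11749320/13 + 3*√3/2 ≈ -9.0379e+5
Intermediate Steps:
K(a) = √(23 + a)/2 (K(a) = √(a + 23)/2 = √(23 + a)/2)
T = 1468665/26 (T = (1/(-26) + 146)*387 = (-1/26 + 146)*387 = (3795/26)*387 = 1468665/26 ≈ 56487.)
-16*T + K(4) = -16*1468665/26 + √(23 + 4)/2 = -11749320/13 + √27/2 = -11749320/13 + (3*√3)/2 = -11749320/13 + 3*√3/2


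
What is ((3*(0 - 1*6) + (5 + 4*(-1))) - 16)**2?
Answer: 1089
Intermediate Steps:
((3*(0 - 1*6) + (5 + 4*(-1))) - 16)**2 = ((3*(0 - 6) + (5 - 4)) - 16)**2 = ((3*(-6) + 1) - 16)**2 = ((-18 + 1) - 16)**2 = (-17 - 16)**2 = (-33)**2 = 1089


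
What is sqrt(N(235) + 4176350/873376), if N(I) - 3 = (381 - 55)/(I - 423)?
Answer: sqrt(3249524947819)/733012 ≈ 2.4592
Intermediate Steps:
N(I) = 3 + 326/(-423 + I) (N(I) = 3 + (381 - 55)/(I - 423) = 3 + 326/(-423 + I))
sqrt(N(235) + 4176350/873376) = sqrt((-943 + 3*235)/(-423 + 235) + 4176350/873376) = sqrt((-943 + 705)/(-188) + 4176350*(1/873376)) = sqrt(-1/188*(-238) + 2088175/436688) = sqrt(119/94 + 2088175/436688) = sqrt(124127161/20524336) = sqrt(3249524947819)/733012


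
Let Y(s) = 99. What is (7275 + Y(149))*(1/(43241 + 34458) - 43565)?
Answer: -24960672431316/77699 ≈ -3.2125e+8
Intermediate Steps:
(7275 + Y(149))*(1/(43241 + 34458) - 43565) = (7275 + 99)*(1/(43241 + 34458) - 43565) = 7374*(1/77699 - 43565) = 7374*(-3384956934/77699) = -24960672431316/77699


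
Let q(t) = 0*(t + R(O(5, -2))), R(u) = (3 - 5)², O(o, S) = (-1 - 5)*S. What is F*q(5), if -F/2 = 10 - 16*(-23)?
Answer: 0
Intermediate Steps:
O(o, S) = -6*S
R(u) = 4 (R(u) = (-2)² = 4)
q(t) = 0 (q(t) = 0*(t + 4) = 0*(4 + t) = 0)
F = -756 (F = -2*(10 - 16*(-23)) = -2*(10 + 368) = -2*378 = -756)
F*q(5) = -756*0 = 0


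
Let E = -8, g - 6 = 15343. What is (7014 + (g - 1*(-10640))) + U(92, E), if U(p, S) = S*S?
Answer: 33067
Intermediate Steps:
g = 15349 (g = 6 + 15343 = 15349)
U(p, S) = S²
(7014 + (g - 1*(-10640))) + U(92, E) = (7014 + (15349 - 1*(-10640))) + (-8)² = (7014 + (15349 + 10640)) + 64 = (7014 + 25989) + 64 = 33003 + 64 = 33067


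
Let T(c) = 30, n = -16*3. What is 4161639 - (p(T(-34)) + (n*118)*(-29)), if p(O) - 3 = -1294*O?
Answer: 4036200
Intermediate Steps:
n = -48
p(O) = 3 - 1294*O
4161639 - (p(T(-34)) + (n*118)*(-29)) = 4161639 - ((3 - 1294*30) - 48*118*(-29)) = 4161639 - ((3 - 38820) - 5664*(-29)) = 4161639 - (-38817 + 164256) = 4161639 - 1*125439 = 4161639 - 125439 = 4036200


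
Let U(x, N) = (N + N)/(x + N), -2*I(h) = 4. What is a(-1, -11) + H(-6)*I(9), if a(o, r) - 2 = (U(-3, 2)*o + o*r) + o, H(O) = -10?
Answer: 36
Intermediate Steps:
I(h) = -2 (I(h) = -½*4 = -2)
U(x, N) = 2*N/(N + x) (U(x, N) = (2*N)/(N + x) = 2*N/(N + x))
a(o, r) = 2 - 3*o + o*r (a(o, r) = 2 + (((2*2/(2 - 3))*o + o*r) + o) = 2 + (((2*2/(-1))*o + o*r) + o) = 2 + (((2*2*(-1))*o + o*r) + o) = 2 + ((-4*o + o*r) + o) = 2 + (-3*o + o*r) = 2 - 3*o + o*r)
a(-1, -11) + H(-6)*I(9) = (2 - 3*(-1) - 1*(-11)) - 10*(-2) = (2 + 3 + 11) + 20 = 16 + 20 = 36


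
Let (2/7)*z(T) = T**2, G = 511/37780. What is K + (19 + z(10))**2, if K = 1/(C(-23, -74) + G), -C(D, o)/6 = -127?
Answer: 3919921502011/28788871 ≈ 1.3616e+5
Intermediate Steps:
C(D, o) = 762 (C(D, o) = -6*(-127) = 762)
G = 511/37780 (G = 511*(1/37780) = 511/37780 ≈ 0.013526)
z(T) = 7*T**2/2
K = 37780/28788871 (K = 1/(762 + 511/37780) = 1/(28788871/37780) = 37780/28788871 ≈ 0.0013123)
K + (19 + z(10))**2 = 37780/28788871 + (19 + (7/2)*10**2)**2 = 37780/28788871 + (19 + (7/2)*100)**2 = 37780/28788871 + (19 + 350)**2 = 37780/28788871 + 369**2 = 37780/28788871 + 136161 = 3919921502011/28788871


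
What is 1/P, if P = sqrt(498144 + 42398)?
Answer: sqrt(540542)/540542 ≈ 0.0013601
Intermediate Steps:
P = sqrt(540542) ≈ 735.22
1/P = 1/(sqrt(540542)) = sqrt(540542)/540542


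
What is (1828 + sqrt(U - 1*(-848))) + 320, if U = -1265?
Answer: 2148 + I*sqrt(417) ≈ 2148.0 + 20.421*I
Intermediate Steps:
(1828 + sqrt(U - 1*(-848))) + 320 = (1828 + sqrt(-1265 - 1*(-848))) + 320 = (1828 + sqrt(-1265 + 848)) + 320 = (1828 + sqrt(-417)) + 320 = (1828 + I*sqrt(417)) + 320 = 2148 + I*sqrt(417)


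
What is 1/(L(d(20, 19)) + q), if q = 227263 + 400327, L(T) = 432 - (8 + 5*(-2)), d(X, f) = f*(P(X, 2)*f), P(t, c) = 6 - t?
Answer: 1/628024 ≈ 1.5923e-6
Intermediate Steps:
d(X, f) = f²*(6 - X) (d(X, f) = f*((6 - X)*f) = f*(f*(6 - X)) = f²*(6 - X))
L(T) = 434 (L(T) = 432 - (8 - 10) = 432 - 1*(-2) = 432 + 2 = 434)
q = 627590
1/(L(d(20, 19)) + q) = 1/(434 + 627590) = 1/628024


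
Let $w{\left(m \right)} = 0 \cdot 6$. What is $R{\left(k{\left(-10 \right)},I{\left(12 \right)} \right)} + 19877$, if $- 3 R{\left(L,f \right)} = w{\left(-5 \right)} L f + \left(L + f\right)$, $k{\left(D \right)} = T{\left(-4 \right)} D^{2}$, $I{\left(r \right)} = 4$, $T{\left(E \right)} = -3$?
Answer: $\frac{59927}{3} \approx 19976.0$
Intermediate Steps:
$w{\left(m \right)} = 0$
$k{\left(D \right)} = - 3 D^{2}$
$R{\left(L,f \right)} = - \frac{L}{3} - \frac{f}{3}$ ($R{\left(L,f \right)} = - \frac{0 L f + \left(L + f\right)}{3} = - \frac{0 f + \left(L + f\right)}{3} = - \frac{0 + \left(L + f\right)}{3} = - \frac{L + f}{3} = - \frac{L}{3} - \frac{f}{3}$)
$R{\left(k{\left(-10 \right)},I{\left(12 \right)} \right)} + 19877 = \left(- \frac{\left(-3\right) \left(-10\right)^{2}}{3} - \frac{4}{3}\right) + 19877 = \left(- \frac{\left(-3\right) 100}{3} - \frac{4}{3}\right) + 19877 = \left(\left(- \frac{1}{3}\right) \left(-300\right) - \frac{4}{3}\right) + 19877 = \left(100 - \frac{4}{3}\right) + 19877 = \frac{296}{3} + 19877 = \frac{59927}{3}$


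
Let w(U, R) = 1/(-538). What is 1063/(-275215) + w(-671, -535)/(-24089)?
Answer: -13776079351/3566753924630 ≈ -0.0038624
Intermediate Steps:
w(U, R) = -1/538
1063/(-275215) + w(-671, -535)/(-24089) = 1063/(-275215) - 1/538/(-24089) = 1063*(-1/275215) - 1/538*(-1/24089) = -1063/275215 + 1/12959882 = -13776079351/3566753924630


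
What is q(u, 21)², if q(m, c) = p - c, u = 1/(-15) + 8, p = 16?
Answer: 25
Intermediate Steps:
u = 119/15 (u = -1/15 + 8 = 119/15 ≈ 7.9333)
q(m, c) = 16 - c
q(u, 21)² = (16 - 1*21)² = (16 - 21)² = (-5)² = 25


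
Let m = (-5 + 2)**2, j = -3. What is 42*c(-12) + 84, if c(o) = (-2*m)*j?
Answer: 2352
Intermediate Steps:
m = 9 (m = (-3)**2 = 9)
c(o) = 54 (c(o) = -2*9*(-3) = -18*(-3) = 54)
42*c(-12) + 84 = 42*54 + 84 = 2268 + 84 = 2352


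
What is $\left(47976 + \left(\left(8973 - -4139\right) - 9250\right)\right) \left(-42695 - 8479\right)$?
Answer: $-2652757812$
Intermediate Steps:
$\left(47976 + \left(\left(8973 - -4139\right) - 9250\right)\right) \left(-42695 - 8479\right) = \left(47976 + \left(\left(8973 + 4139\right) - 9250\right)\right) \left(-51174\right) = \left(47976 + \left(13112 - 9250\right)\right) \left(-51174\right) = \left(47976 + 3862\right) \left(-51174\right) = 51838 \left(-51174\right) = -2652757812$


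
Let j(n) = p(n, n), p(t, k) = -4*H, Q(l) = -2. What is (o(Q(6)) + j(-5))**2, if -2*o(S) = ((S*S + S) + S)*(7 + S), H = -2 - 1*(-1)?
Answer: 16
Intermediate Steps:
H = -1 (H = -2 + 1 = -1)
o(S) = -(7 + S)*(S**2 + 2*S)/2 (o(S) = -((S*S + S) + S)*(7 + S)/2 = -((S**2 + S) + S)*(7 + S)/2 = -((S + S**2) + S)*(7 + S)/2 = -(S**2 + 2*S)*(7 + S)/2 = -(7 + S)*(S**2 + 2*S)/2)
p(t, k) = 4 (p(t, k) = -4*(-1) = 4)
j(n) = 4
(o(Q(6)) + j(-5))**2 = (-1/2*(-2)*(14 + (-2)**2 + 9*(-2)) + 4)**2 = (-1/2*(-2)*(14 + 4 - 18) + 4)**2 = (-1/2*(-2)*0 + 4)**2 = (0 + 4)**2 = 4**2 = 16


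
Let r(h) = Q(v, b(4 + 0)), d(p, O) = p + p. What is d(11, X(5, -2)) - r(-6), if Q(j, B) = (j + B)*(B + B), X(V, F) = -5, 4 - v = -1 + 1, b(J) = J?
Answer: -42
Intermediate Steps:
v = 4 (v = 4 - (-1 + 1) = 4 - 1*0 = 4 + 0 = 4)
d(p, O) = 2*p
Q(j, B) = 2*B*(B + j) (Q(j, B) = (B + j)*(2*B) = 2*B*(B + j))
r(h) = 64 (r(h) = 2*(4 + 0)*((4 + 0) + 4) = 2*4*(4 + 4) = 2*4*8 = 64)
d(11, X(5, -2)) - r(-6) = 2*11 - 1*64 = 22 - 64 = -42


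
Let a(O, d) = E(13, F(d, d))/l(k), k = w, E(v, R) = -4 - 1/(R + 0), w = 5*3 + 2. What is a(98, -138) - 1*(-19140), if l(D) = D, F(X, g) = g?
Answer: 44901889/2346 ≈ 19140.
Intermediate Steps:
w = 17 (w = 15 + 2 = 17)
E(v, R) = -4 - 1/R
k = 17
a(O, d) = -4/17 - 1/(17*d) (a(O, d) = (-4 - 1/d)/17 = (-4 - 1/d)*(1/17) = -4/17 - 1/(17*d))
a(98, -138) - 1*(-19140) = (1/17)*(-1 - 4*(-138))/(-138) - 1*(-19140) = (1/17)*(-1/138)*(-1 + 552) + 19140 = (1/17)*(-1/138)*551 + 19140 = -551/2346 + 19140 = 44901889/2346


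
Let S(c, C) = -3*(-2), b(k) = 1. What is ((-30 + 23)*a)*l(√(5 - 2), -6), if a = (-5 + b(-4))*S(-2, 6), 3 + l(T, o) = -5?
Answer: -1344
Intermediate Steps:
S(c, C) = 6
l(T, o) = -8 (l(T, o) = -3 - 5 = -8)
a = -24 (a = (-5 + 1)*6 = -4*6 = -24)
((-30 + 23)*a)*l(√(5 - 2), -6) = ((-30 + 23)*(-24))*(-8) = -7*(-24)*(-8) = 168*(-8) = -1344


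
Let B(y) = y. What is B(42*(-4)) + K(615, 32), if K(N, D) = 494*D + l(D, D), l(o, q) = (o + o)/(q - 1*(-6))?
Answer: 297192/19 ≈ 15642.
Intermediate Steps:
l(o, q) = 2*o/(6 + q) (l(o, q) = (2*o)/(q + 6) = (2*o)/(6 + q) = 2*o/(6 + q))
K(N, D) = 494*D + 2*D/(6 + D)
B(42*(-4)) + K(615, 32) = 42*(-4) + 2*32*(1483 + 247*32)/(6 + 32) = -168 + 2*32*(1483 + 7904)/38 = -168 + 2*32*(1/38)*9387 = -168 + 300384/19 = 297192/19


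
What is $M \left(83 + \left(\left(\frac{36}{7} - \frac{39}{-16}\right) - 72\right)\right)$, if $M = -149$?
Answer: $- \frac{310069}{112} \approx -2768.5$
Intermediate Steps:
$M \left(83 + \left(\left(\frac{36}{7} - \frac{39}{-16}\right) - 72\right)\right) = - 149 \left(83 + \left(\left(\frac{36}{7} - \frac{39}{-16}\right) - 72\right)\right) = - 149 \left(83 + \left(\left(36 \cdot \frac{1}{7} - - \frac{39}{16}\right) - 72\right)\right) = - 149 \left(83 + \left(\left(\frac{36}{7} + \frac{39}{16}\right) - 72\right)\right) = - 149 \left(83 + \left(\frac{849}{112} - 72\right)\right) = - 149 \left(83 - \frac{7215}{112}\right) = \left(-149\right) \frac{2081}{112} = - \frac{310069}{112}$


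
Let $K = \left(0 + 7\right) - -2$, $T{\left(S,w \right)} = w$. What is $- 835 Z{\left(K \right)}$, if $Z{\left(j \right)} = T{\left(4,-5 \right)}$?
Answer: $4175$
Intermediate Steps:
$K = 9$ ($K = 7 + 2 = 9$)
$Z{\left(j \right)} = -5$
$- 835 Z{\left(K \right)} = \left(-835\right) \left(-5\right) = 4175$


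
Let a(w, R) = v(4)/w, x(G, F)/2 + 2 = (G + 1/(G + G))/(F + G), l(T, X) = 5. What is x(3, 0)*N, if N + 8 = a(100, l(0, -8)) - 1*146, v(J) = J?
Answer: 21811/75 ≈ 290.81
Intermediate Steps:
x(G, F) = -4 + 2*(G + 1/(2*G))/(F + G) (x(G, F) = -4 + 2*((G + 1/(G + G))/(F + G)) = -4 + 2*((G + 1/(2*G))/(F + G)) = -4 + 2*(G + 1/(2*G))/(F + G))
a(w, R) = 4/w
N = -3849/25 (N = -8 + (4/100 - 1*146) = -8 + (4*(1/100) - 146) = -8 + (1/25 - 146) = -8 - 3649/25 = -3849/25 ≈ -153.96)
x(3, 0)*N = ((1 - 2*3**2 - 4*0*3)/(3*(0 + 3)))*(-3849/25) = ((1/3)*(1 - 2*9 + 0)/3)*(-3849/25) = ((1/3)*(1/3)*(1 - 18 + 0))*(-3849/25) = ((1/3)*(1/3)*(-17))*(-3849/25) = -17/9*(-3849/25) = 21811/75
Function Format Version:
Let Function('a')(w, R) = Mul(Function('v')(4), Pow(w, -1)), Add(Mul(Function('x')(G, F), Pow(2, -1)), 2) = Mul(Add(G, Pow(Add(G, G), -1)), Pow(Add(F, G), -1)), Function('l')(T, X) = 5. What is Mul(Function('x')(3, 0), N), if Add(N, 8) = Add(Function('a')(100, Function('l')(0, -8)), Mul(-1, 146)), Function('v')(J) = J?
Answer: Rational(21811, 75) ≈ 290.81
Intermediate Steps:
Function('x')(G, F) = Add(-4, Mul(2, Pow(Add(F, G), -1), Add(G, Mul(Rational(1, 2), Pow(G, -1))))) (Function('x')(G, F) = Add(-4, Mul(2, Mul(Add(G, Pow(Add(G, G), -1)), Pow(Add(F, G), -1)))) = Add(-4, Mul(2, Mul(Add(G, Pow(Mul(2, G), -1)), Pow(Add(F, G), -1)))) = Add(-4, Mul(2, Mul(Add(G, Mul(Rational(1, 2), Pow(G, -1))), Pow(Add(F, G), -1)))) = Add(-4, Mul(2, Mul(Pow(Add(F, G), -1), Add(G, Mul(Rational(1, 2), Pow(G, -1)))))) = Add(-4, Mul(2, Pow(Add(F, G), -1), Add(G, Mul(Rational(1, 2), Pow(G, -1))))))
Function('a')(w, R) = Mul(4, Pow(w, -1))
N = Rational(-3849, 25) (N = Add(-8, Add(Mul(4, Pow(100, -1)), Mul(-1, 146))) = Add(-8, Add(Mul(4, Rational(1, 100)), -146)) = Add(-8, Add(Rational(1, 25), -146)) = Add(-8, Rational(-3649, 25)) = Rational(-3849, 25) ≈ -153.96)
Mul(Function('x')(3, 0), N) = Mul(Mul(Pow(3, -1), Pow(Add(0, 3), -1), Add(1, Mul(-2, Pow(3, 2)), Mul(-4, 0, 3))), Rational(-3849, 25)) = Mul(Mul(Rational(1, 3), Pow(3, -1), Add(1, Mul(-2, 9), 0)), Rational(-3849, 25)) = Mul(Mul(Rational(1, 3), Rational(1, 3), Add(1, -18, 0)), Rational(-3849, 25)) = Mul(Mul(Rational(1, 3), Rational(1, 3), -17), Rational(-3849, 25)) = Mul(Rational(-17, 9), Rational(-3849, 25)) = Rational(21811, 75)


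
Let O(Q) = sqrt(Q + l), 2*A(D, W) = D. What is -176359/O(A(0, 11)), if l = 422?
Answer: -176359*sqrt(422)/422 ≈ -8585.0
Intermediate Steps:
A(D, W) = D/2
O(Q) = sqrt(422 + Q) (O(Q) = sqrt(Q + 422) = sqrt(422 + Q))
-176359/O(A(0, 11)) = -176359/sqrt(422 + (1/2)*0) = -176359/sqrt(422 + 0) = -176359*sqrt(422)/422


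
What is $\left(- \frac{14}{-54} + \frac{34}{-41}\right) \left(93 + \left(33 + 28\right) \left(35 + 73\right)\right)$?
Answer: $- \frac{1405237}{369} \approx -3808.2$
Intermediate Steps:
$\left(- \frac{14}{-54} + \frac{34}{-41}\right) \left(93 + \left(33 + 28\right) \left(35 + 73\right)\right) = \left(\left(-14\right) \left(- \frac{1}{54}\right) + 34 \left(- \frac{1}{41}\right)\right) \left(93 + 61 \cdot 108\right) = \left(\frac{7}{27} - \frac{34}{41}\right) \left(93 + 6588\right) = \left(- \frac{631}{1107}\right) 6681 = - \frac{1405237}{369}$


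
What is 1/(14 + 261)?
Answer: 1/275 ≈ 0.0036364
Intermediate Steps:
1/(14 + 261) = 1/275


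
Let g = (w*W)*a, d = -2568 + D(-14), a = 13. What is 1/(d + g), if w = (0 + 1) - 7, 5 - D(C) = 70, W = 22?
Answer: -1/4349 ≈ -0.00022994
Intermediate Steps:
D(C) = -65 (D(C) = 5 - 1*70 = 5 - 70 = -65)
w = -6 (w = 1 - 7 = -6)
d = -2633 (d = -2568 - 65 = -2633)
g = -1716 (g = -6*22*13 = -132*13 = -1716)
1/(d + g) = 1/(-2633 - 1716) = 1/(-4349) = -1/4349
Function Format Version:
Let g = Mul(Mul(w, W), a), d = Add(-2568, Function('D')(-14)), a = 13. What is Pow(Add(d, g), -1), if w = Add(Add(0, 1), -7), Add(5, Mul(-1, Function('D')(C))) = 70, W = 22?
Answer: Rational(-1, 4349) ≈ -0.00022994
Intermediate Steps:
Function('D')(C) = -65 (Function('D')(C) = Add(5, Mul(-1, 70)) = Add(5, -70) = -65)
w = -6 (w = Add(1, -7) = -6)
d = -2633 (d = Add(-2568, -65) = -2633)
g = -1716 (g = Mul(Mul(-6, 22), 13) = Mul(-132, 13) = -1716)
Pow(Add(d, g), -1) = Pow(Add(-2633, -1716), -1) = Pow(-4349, -1) = Rational(-1, 4349)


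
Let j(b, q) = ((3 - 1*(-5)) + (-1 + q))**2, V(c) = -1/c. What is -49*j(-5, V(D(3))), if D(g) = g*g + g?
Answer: -337561/144 ≈ -2344.2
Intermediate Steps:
D(g) = g + g**2 (D(g) = g**2 + g = g + g**2)
j(b, q) = (7 + q)**2 (j(b, q) = ((3 + 5) + (-1 + q))**2 = (8 + (-1 + q))**2 = (7 + q)**2)
-49*j(-5, V(D(3))) = -49*(7 - 1/(3*(1 + 3)))**2 = -49*(7 - 1/(3*4))**2 = -49*(7 - 1/12)**2 = -49*(83/12)**2 = -49*6889/144 = -337561/144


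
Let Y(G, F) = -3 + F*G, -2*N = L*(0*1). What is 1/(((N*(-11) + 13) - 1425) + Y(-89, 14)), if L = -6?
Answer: -1/2661 ≈ -0.00037580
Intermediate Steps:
N = 0 (N = -(-3)*0*1 = -(-3)*0 = -½*0 = 0)
1/(((N*(-11) + 13) - 1425) + Y(-89, 14)) = 1/(((0*(-11) + 13) - 1425) + (-3 + 14*(-89))) = 1/(((0 + 13) - 1425) + (-3 - 1246)) = 1/((13 - 1425) - 1249) = 1/(-1412 - 1249) = 1/(-2661) = -1/2661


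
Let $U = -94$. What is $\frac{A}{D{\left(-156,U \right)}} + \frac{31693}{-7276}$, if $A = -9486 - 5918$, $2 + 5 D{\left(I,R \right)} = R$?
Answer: $\frac{34834687}{43656} \approx 797.94$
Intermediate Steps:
$D{\left(I,R \right)} = - \frac{2}{5} + \frac{R}{5}$
$A = -15404$ ($A = -9486 - 5918 = -15404$)
$\frac{A}{D{\left(-156,U \right)}} + \frac{31693}{-7276} = - \frac{15404}{- \frac{2}{5} + \frac{1}{5} \left(-94\right)} + \frac{31693}{-7276} = - \frac{15404}{- \frac{2}{5} - \frac{94}{5}} + 31693 \left(- \frac{1}{7276}\right) = - \frac{15404}{- \frac{96}{5}} - \frac{31693}{7276} = \left(-15404\right) \left(- \frac{5}{96}\right) - \frac{31693}{7276} = \frac{19255}{24} - \frac{31693}{7276} = \frac{34834687}{43656}$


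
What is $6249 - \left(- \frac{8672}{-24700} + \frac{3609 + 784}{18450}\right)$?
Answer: $\frac{5694989059}{911430} \approx 6248.4$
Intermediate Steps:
$6249 - \left(- \frac{8672}{-24700} + \frac{3609 + 784}{18450}\right) = 6249 - \left(\left(-8672\right) \left(- \frac{1}{24700}\right) + 4393 \cdot \frac{1}{18450}\right) = 6249 - \left(\frac{2168}{6175} + \frac{4393}{18450}\right) = 6249 - \frac{537011}{911430} = \frac{5694989059}{911430}$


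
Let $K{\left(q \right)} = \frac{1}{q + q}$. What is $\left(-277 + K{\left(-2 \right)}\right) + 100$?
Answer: $- \frac{709}{4} \approx -177.25$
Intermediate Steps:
$K{\left(q \right)} = \frac{1}{2 q}$
$\left(-277 + K{\left(-2 \right)}\right) + 100 = \left(-277 + \frac{1}{2 \left(-2\right)}\right) + 100 = \left(-277 + \frac{1}{2} \left(- \frac{1}{2}\right)\right) + 100 = \left(-277 - \frac{1}{4}\right) + 100 = - \frac{1109}{4} + 100 = - \frac{709}{4}$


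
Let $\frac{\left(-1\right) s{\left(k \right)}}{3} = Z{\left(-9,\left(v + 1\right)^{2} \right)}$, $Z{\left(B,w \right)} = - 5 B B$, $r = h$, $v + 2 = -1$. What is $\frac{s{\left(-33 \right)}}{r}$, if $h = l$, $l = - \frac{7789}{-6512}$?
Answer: $\frac{7912080}{7789} \approx 1015.8$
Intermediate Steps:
$v = -3$ ($v = -2 - 1 = -3$)
$l = \frac{7789}{6512}$ ($l = \left(-7789\right) \left(- \frac{1}{6512}\right) = \frac{7789}{6512} \approx 1.1961$)
$h = \frac{7789}{6512} \approx 1.1961$
$r = \frac{7789}{6512} \approx 1.1961$
$Z{\left(B,w \right)} = - 5 B^{2}$
$s{\left(k \right)} = 1215$ ($s{\left(k \right)} = - 3 \left(- 5 \left(-9\right)^{2}\right) = - 3 \left(\left(-5\right) 81\right) = \left(-3\right) \left(-405\right) = 1215$)
$\frac{s{\left(-33 \right)}}{r} = \frac{1215}{\frac{7789}{6512}} = 1215 \cdot \frac{6512}{7789} = \frac{7912080}{7789}$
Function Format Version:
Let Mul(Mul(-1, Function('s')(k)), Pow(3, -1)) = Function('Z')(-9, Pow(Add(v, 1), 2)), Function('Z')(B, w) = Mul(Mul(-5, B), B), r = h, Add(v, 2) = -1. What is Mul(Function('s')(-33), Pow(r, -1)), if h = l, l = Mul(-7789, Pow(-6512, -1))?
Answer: Rational(7912080, 7789) ≈ 1015.8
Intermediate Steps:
v = -3 (v = Add(-2, -1) = -3)
l = Rational(7789, 6512) (l = Mul(-7789, Rational(-1, 6512)) = Rational(7789, 6512) ≈ 1.1961)
h = Rational(7789, 6512) ≈ 1.1961
r = Rational(7789, 6512) ≈ 1.1961
Function('Z')(B, w) = Mul(-5, Pow(B, 2))
Function('s')(k) = 1215 (Function('s')(k) = Mul(-3, Mul(-5, Pow(-9, 2))) = Mul(-3, Mul(-5, 81)) = Mul(-3, -405) = 1215)
Mul(Function('s')(-33), Pow(r, -1)) = Mul(1215, Pow(Rational(7789, 6512), -1)) = Mul(1215, Rational(6512, 7789)) = Rational(7912080, 7789)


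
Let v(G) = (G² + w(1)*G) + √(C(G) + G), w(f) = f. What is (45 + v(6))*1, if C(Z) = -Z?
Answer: 87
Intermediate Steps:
v(G) = G + G² (v(G) = (G² + 1*G) + √(-G + G) = (G² + G) + √0 = (G + G²) + 0 = G + G²)
(45 + v(6))*1 = (45 + 6*(1 + 6))*1 = (45 + 6*7)*1 = (45 + 42)*1 = 87*1 = 87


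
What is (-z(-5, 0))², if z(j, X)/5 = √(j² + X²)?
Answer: 625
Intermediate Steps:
z(j, X) = 5*√(X² + j²) (z(j, X) = 5*√(j² + X²) = 5*√(X² + j²))
(-z(-5, 0))² = (-5*√(0² + (-5)²))² = (-5*√(0 + 25))² = (-5*√25)² = (-5*5)² = (-1*25)² = (-25)² = 625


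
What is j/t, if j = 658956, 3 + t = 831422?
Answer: 658956/831419 ≈ 0.79257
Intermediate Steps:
t = 831419 (t = -3 + 831422 = 831419)
j/t = 658956/831419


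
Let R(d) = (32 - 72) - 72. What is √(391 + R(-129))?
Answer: 3*√31 ≈ 16.703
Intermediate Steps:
R(d) = -112 (R(d) = -40 - 72 = -112)
√(391 + R(-129)) = √(391 - 112) = √279 = 3*√31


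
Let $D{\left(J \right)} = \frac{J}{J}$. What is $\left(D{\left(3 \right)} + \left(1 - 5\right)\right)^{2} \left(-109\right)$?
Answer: $-981$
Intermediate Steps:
$D{\left(J \right)} = 1$
$\left(D{\left(3 \right)} + \left(1 - 5\right)\right)^{2} \left(-109\right) = \left(1 + \left(1 - 5\right)\right)^{2} \left(-109\right) = \left(1 - 4\right)^{2} \left(-109\right) = \left(-3\right)^{2} \left(-109\right) = 9 \left(-109\right) = -981$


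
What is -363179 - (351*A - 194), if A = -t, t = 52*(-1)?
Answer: -381237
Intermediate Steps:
t = -52
A = 52 (A = -1*(-52) = 52)
-363179 - (351*A - 194) = -363179 - (351*52 - 194) = -363179 - (18252 - 194) = -363179 - 1*18058 = -363179 - 18058 = -381237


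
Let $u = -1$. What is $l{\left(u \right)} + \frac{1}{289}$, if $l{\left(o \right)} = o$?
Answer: $- \frac{288}{289} \approx -0.99654$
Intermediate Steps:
$l{\left(u \right)} + \frac{1}{289} = -1 + \frac{1}{289} = - \frac{288}{289}$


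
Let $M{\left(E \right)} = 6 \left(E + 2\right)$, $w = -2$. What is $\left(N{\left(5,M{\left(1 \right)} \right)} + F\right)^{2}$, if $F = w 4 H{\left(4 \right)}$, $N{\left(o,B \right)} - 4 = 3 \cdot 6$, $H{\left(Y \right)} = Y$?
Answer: $100$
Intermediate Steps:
$M{\left(E \right)} = 12 + 6 E$ ($M{\left(E \right)} = 6 \left(2 + E\right) = 12 + 6 E$)
$N{\left(o,B \right)} = 22$ ($N{\left(o,B \right)} = 4 + 3 \cdot 6 = 4 + 18 = 22$)
$F = -32$ ($F = \left(-2\right) 4 \cdot 4 = \left(-8\right) 4 = -32$)
$\left(N{\left(5,M{\left(1 \right)} \right)} + F\right)^{2} = \left(22 - 32\right)^{2} = \left(-10\right)^{2} = 100$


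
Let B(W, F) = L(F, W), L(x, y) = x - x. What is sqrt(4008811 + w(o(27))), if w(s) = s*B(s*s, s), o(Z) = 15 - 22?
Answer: sqrt(4008811) ≈ 2002.2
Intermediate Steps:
L(x, y) = 0
B(W, F) = 0
o(Z) = -7
w(s) = 0 (w(s) = s*0 = 0)
sqrt(4008811 + w(o(27))) = sqrt(4008811 + 0) = sqrt(4008811)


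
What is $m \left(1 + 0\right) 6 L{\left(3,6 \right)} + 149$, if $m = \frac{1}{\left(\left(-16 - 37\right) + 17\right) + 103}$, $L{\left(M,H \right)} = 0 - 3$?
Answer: $\frac{9965}{67} \approx 148.73$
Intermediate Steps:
$L{\left(M,H \right)} = -3$ ($L{\left(M,H \right)} = 0 - 3 = -3$)
$m = \frac{1}{67}$ ($m = \frac{1}{\left(-53 + 17\right) + 103} = \frac{1}{-36 + 103} = \frac{1}{67} \approx 0.014925$)
$m \left(1 + 0\right) 6 L{\left(3,6 \right)} + 149 = \frac{\left(1 + 0\right) 6 \left(-3\right)}{67} + 149 = \frac{1 \cdot 6 \left(-3\right)}{67} + 149 = \frac{6 \left(-3\right)}{67} + 149 = \frac{1}{67} \left(-18\right) + 149 = - \frac{18}{67} + 149 = \frac{9965}{67}$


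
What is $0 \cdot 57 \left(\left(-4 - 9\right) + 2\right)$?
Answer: $0$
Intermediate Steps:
$0 \cdot 57 \left(\left(-4 - 9\right) + 2\right) = 0 \left(-13 + 2\right) = 0 \left(-11\right) = 0$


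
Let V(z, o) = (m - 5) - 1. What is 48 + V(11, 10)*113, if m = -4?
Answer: -1082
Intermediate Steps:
V(z, o) = -10 (V(z, o) = (-4 - 5) - 1 = -9 - 1 = -10)
48 + V(11, 10)*113 = 48 - 10*113 = 48 - 1130 = -1082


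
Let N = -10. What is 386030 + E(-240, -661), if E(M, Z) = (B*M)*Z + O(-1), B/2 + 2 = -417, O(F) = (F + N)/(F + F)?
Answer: -265108569/2 ≈ -1.3255e+8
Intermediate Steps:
O(F) = (-10 + F)/(2*F) (O(F) = (F - 10)/(F + F) = (-10 + F)/((2*F)) = (-10 + F)*(1/(2*F)) = (-10 + F)/(2*F))
B = -838 (B = -4 + 2*(-417) = -4 - 834 = -838)
E(M, Z) = 11/2 - 838*M*Z (E(M, Z) = (-838*M)*Z + (½)*(-10 - 1)/(-1) = -838*M*Z + (½)*(-1)*(-11) = -838*M*Z + 11/2 = 11/2 - 838*M*Z)
386030 + E(-240, -661) = 386030 + (11/2 - 838*(-240)*(-661)) = 386030 + (11/2 - 132940320) = 386030 - 265880629/2 = -265108569/2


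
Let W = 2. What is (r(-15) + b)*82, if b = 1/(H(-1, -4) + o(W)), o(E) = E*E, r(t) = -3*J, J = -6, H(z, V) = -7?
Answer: 4346/3 ≈ 1448.7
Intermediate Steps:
r(t) = 18 (r(t) = -3*(-6) = 18)
o(E) = E**2
b = -1/3 (b = 1/(-7 + 2**2) = 1/(-7 + 4) = 1/(-3) = -1/3 ≈ -0.33333)
(r(-15) + b)*82 = (18 - 1/3)*82 = (53/3)*82 = 4346/3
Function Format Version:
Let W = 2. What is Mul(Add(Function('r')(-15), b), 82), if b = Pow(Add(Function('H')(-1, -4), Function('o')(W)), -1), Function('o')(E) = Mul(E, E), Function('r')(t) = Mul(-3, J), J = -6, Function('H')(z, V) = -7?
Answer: Rational(4346, 3) ≈ 1448.7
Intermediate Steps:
Function('r')(t) = 18 (Function('r')(t) = Mul(-3, -6) = 18)
Function('o')(E) = Pow(E, 2)
b = Rational(-1, 3) (b = Pow(Add(-7, Pow(2, 2)), -1) = Pow(Add(-7, 4), -1) = Pow(-3, -1) = Rational(-1, 3) ≈ -0.33333)
Mul(Add(Function('r')(-15), b), 82) = Mul(Add(18, Rational(-1, 3)), 82) = Mul(Rational(53, 3), 82) = Rational(4346, 3)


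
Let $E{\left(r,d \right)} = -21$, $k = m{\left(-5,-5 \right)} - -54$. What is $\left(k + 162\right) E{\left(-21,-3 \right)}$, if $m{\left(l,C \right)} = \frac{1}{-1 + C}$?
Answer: $- \frac{9065}{2} \approx -4532.5$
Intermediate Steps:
$k = \frac{323}{6}$ ($k = \frac{1}{-1 - 5} - -54 = \frac{1}{-6} + 54 = - \frac{1}{6} + 54 = \frac{323}{6} \approx 53.833$)
$\left(k + 162\right) E{\left(-21,-3 \right)} = \left(\frac{323}{6} + 162\right) \left(-21\right) = \frac{1295}{6} \left(-21\right) = - \frac{9065}{2}$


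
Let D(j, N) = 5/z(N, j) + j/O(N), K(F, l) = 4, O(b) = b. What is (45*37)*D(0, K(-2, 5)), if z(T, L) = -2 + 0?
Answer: -8325/2 ≈ -4162.5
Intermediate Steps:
z(T, L) = -2
D(j, N) = -5/2 + j/N (D(j, N) = 5/(-2) + j/N = 5*(-1/2) + j/N = -5/2 + j/N)
(45*37)*D(0, K(-2, 5)) = (45*37)*(-5/2 + 0/4) = 1665*(-5/2 + 0*(1/4)) = 1665*(-5/2 + 0) = 1665*(-5/2) = -8325/2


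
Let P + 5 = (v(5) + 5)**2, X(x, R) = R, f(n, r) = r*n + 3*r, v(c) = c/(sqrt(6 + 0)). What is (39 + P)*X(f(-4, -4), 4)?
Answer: 758/3 + 100*sqrt(6)/3 ≈ 334.32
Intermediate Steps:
v(c) = c*sqrt(6)/6 (v(c) = c/(sqrt(6)) = c*(sqrt(6)/6) = c*sqrt(6)/6)
f(n, r) = 3*r + n*r (f(n, r) = n*r + 3*r = 3*r + n*r)
P = -5 + (5 + 5*sqrt(6)/6)**2 (P = -5 + ((1/6)*5*sqrt(6) + 5)**2 = -5 + (5*sqrt(6)/6 + 5)**2 = -5 + (5 + 5*sqrt(6)/6)**2 ≈ 44.579)
(39 + P)*X(f(-4, -4), 4) = (39 + (145/6 + 25*sqrt(6)/3))*4 = (379/6 + 25*sqrt(6)/3)*4 = 758/3 + 100*sqrt(6)/3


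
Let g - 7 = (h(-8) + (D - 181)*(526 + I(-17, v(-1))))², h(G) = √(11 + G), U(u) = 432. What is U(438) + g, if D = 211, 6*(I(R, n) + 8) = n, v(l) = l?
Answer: 241336667 + 31070*√3 ≈ 2.4139e+8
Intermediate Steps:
I(R, n) = -8 + n/6
g = 7 + (15535 + √3)² (g = 7 + (√(11 - 8) + (211 - 181)*(526 + (-8 + (⅙)*(-1))))² = 7 + (√3 + 30*(526 + (-8 - ⅙)))² = 7 + (√3 + 30*(526 - 49/6))² = 7 + (√3 + 30*(3107/6))² = 7 + (√3 + 15535)² = 7 + (15535 + √3)² ≈ 2.4139e+8)
U(438) + g = 432 + (241336235 + 31070*√3) = 241336667 + 31070*√3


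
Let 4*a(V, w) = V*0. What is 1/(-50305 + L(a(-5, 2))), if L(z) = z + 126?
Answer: -1/50179 ≈ -1.9929e-5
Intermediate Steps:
a(V, w) = 0 (a(V, w) = (V*0)/4 = (1/4)*0 = 0)
L(z) = 126 + z
1/(-50305 + L(a(-5, 2))) = 1/(-50305 + (126 + 0)) = 1/(-50305 + 126) = 1/(-50179) = -1/50179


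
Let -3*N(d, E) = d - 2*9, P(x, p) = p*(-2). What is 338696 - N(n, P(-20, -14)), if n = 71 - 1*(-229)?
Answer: 338790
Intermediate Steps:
P(x, p) = -2*p
n = 300 (n = 71 + 229 = 300)
N(d, E) = 6 - d/3 (N(d, E) = -(d - 2*9)/3 = -(d - 18)/3 = -(-18 + d)/3 = 6 - d/3)
338696 - N(n, P(-20, -14)) = 338696 - (6 - 1/3*300) = 338696 - (6 - 100) = 338696 - 1*(-94) = 338696 + 94 = 338790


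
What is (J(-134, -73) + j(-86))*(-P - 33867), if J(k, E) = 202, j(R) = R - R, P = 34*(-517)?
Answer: -3290378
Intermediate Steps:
P = -17578
j(R) = 0
(J(-134, -73) + j(-86))*(-P - 33867) = (202 + 0)*(-1*(-17578) - 33867) = 202*(17578 - 33867) = 202*(-16289) = -3290378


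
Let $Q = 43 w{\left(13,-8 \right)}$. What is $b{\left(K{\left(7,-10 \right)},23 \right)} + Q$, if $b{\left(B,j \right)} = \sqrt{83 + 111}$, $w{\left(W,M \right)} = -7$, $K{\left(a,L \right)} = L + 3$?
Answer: $-301 + \sqrt{194} \approx -287.07$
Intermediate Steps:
$K{\left(a,L \right)} = 3 + L$
$b{\left(B,j \right)} = \sqrt{194}$
$Q = -301$ ($Q = 43 \left(-7\right) = -301$)
$b{\left(K{\left(7,-10 \right)},23 \right)} + Q = \sqrt{194} - 301 = -301 + \sqrt{194}$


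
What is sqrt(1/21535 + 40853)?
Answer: 2*sqrt(4736458270365)/21535 ≈ 202.12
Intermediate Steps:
sqrt(1/21535 + 40853) = sqrt(879769356/21535) = 2*sqrt(4736458270365)/21535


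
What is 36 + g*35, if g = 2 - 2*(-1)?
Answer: 176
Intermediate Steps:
g = 4 (g = 2 + 2 = 4)
36 + g*35 = 36 + 4*35 = 36 + 140 = 176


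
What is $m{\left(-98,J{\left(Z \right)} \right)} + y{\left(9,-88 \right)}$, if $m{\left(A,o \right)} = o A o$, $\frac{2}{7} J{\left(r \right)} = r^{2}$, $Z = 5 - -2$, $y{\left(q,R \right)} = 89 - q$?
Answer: $- \frac{5764641}{2} \approx -2.8823 \cdot 10^{6}$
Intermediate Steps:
$Z = 7$ ($Z = 5 + 2 = 7$)
$J{\left(r \right)} = \frac{7 r^{2}}{2}$
$m{\left(A,o \right)} = A o^{2}$ ($m{\left(A,o \right)} = A o o = A o^{2}$)
$m{\left(-98,J{\left(Z \right)} \right)} + y{\left(9,-88 \right)} = - 98 \left(\frac{7 \cdot 7^{2}}{2}\right)^{2} + \left(89 - 9\right) = - 98 \left(\frac{7}{2} \cdot 49\right)^{2} + \left(89 - 9\right) = - 98 \left(\frac{343}{2}\right)^{2} + 80 = \left(-98\right) \frac{117649}{4} + 80 = - \frac{5764801}{2} + 80 = - \frac{5764641}{2}$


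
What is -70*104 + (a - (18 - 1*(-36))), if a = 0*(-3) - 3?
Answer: -7337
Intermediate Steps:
a = -3 (a = 0 - 3 = -3)
-70*104 + (a - (18 - 1*(-36))) = -70*104 + (-3 - (18 - 1*(-36))) = -7280 + (-3 - (18 + 36)) = -7280 + (-3 - 1*54) = -7280 + (-3 - 54) = -7280 - 57 = -7337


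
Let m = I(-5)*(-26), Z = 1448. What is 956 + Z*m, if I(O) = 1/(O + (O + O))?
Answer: 51988/15 ≈ 3465.9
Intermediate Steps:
I(O) = 1/(3*O) (I(O) = 1/(O + 2*O) = 1/(3*O))
m = 26/15 (m = ((⅓)/(-5))*(-26) = ((⅓)*(-⅕))*(-26) = -1/15*(-26) = 26/15 ≈ 1.7333)
956 + Z*m = 956 + 1448*(26/15) = 956 + 37648/15 = 51988/15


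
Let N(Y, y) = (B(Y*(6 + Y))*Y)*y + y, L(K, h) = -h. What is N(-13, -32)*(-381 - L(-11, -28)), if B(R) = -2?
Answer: 353376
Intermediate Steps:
N(Y, y) = y - 2*Y*y (N(Y, y) = (-2*Y)*y + y = -2*Y*y + y = y - 2*Y*y)
N(-13, -32)*(-381 - L(-11, -28)) = (-32*(1 - 2*(-13)))*(-381 - (-1)*(-28)) = (-32*(1 + 26))*(-381 - 1*28) = (-32*27)*(-381 - 28) = -864*(-409) = 353376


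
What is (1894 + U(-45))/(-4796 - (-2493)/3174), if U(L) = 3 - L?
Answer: -2054636/5073337 ≈ -0.40499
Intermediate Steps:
(1894 + U(-45))/(-4796 - (-2493)/3174) = (1894 + (3 - 1*(-45)))/(-4796 - (-2493)/3174) = (1894 + (3 + 45))/(-4796 - (-2493)/3174) = (1894 + 48)/(-4796 - 1*(-831/1058)) = 1942/(-4796 + 831/1058) = 1942/(-5073337/1058) = 1942*(-1058/5073337) = -2054636/5073337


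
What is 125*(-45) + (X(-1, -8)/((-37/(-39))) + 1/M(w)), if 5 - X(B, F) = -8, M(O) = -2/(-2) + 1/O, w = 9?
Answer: -2075847/370 ≈ -5610.4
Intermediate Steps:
M(O) = 1 + 1/O (M(O) = -2*(-1/2) + 1/O = 1 + 1/O)
X(B, F) = 13 (X(B, F) = 5 - 1*(-8) = 5 + 8 = 13)
125*(-45) + (X(-1, -8)/((-37/(-39))) + 1/M(w)) = 125*(-45) + (13/((-37/(-39))) + 1/((1 + 9)/9)) = -5625 + (13/((-37*(-1/39))) + 1/((1/9)*10)) = -5625 + (13/(37/39) + 1/(10/9)) = -5625 + (13*(39/37) + 1*(9/10)) = -5625 + (507/37 + 9/10) = -5625 + 5403/370 = -2075847/370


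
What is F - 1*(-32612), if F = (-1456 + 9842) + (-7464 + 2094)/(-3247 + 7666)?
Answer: 60388264/1473 ≈ 40997.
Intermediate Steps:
F = 12350788/1473 (F = 8386 - 5370/4419 = 8386 - 5370*1/4419 = 8386 - 1790/1473 = 12350788/1473 ≈ 8384.8)
F - 1*(-32612) = 12350788/1473 - 1*(-32612) = 12350788/1473 + 32612 = 60388264/1473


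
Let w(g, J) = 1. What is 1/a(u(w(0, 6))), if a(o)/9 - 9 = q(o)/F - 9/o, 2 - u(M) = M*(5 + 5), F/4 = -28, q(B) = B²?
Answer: 56/4815 ≈ 0.011630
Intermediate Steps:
F = -112 (F = 4*(-28) = -112)
u(M) = 2 - 10*M (u(M) = 2 - M*(5 + 5) = 2 - M*10 = 2 - 10*M)
a(o) = 81 - 81/o - 9*o²/112 (a(o) = 81 + 9*(o²/(-112) - 9/o) = 81 + 9*(o²*(-1/112) - 9/o) = 81 + 9*(-o²/112 - 9/o) = 81 + 9*(-9/o - o²/112) = 81 + (-81/o - 9*o²/112) = 81 - 81/o - 9*o²/112)
1/a(u(w(0, 6))) = 1/(81 - 81/(2 - 10*1) - 9*(2 - 10*1)²/112) = 1/(81 - 81/(2 - 10) - 9*(2 - 10)²/112) = 1/(81 - 81/(-8) - 9/112*(-8)²) = 1/(81 - 81*(-⅛) - 9/112*64) = 1/(81 + 81/8 - 36/7) = 1/(4815/56) = 56/4815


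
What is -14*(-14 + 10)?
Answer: 56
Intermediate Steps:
-14*(-14 + 10) = -14*(-4) = -1*(-56) = 56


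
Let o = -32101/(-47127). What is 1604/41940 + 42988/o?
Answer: 31100332267/492795 ≈ 63110.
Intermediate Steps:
o = 47/69 (o = -32101*(-1/47127) = 47/69 ≈ 0.68116)
1604/41940 + 42988/o = 1604/41940 + 42988/(47/69) = 1604*(1/41940) + 42988*(69/47) = 401/10485 + 2966172/47 = 31100332267/492795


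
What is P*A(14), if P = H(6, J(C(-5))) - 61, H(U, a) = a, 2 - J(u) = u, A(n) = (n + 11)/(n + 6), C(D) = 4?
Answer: -315/4 ≈ -78.750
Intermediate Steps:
A(n) = (11 + n)/(6 + n)
J(u) = 2 - u
P = -63 (P = (2 - 1*4) - 61 = (2 - 4) - 61 = -2 - 61 = -63)
P*A(14) = -63*(11 + 14)/(6 + 14) = -63*25/20 = -63*5/4 = -315/4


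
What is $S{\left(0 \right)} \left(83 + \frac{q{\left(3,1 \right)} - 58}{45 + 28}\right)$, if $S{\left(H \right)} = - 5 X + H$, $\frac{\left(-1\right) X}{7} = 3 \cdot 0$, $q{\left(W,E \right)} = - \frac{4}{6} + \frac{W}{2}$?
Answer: $0$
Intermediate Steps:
$q{\left(W,E \right)} = - \frac{2}{3} + \frac{W}{2}$ ($q{\left(W,E \right)} = \left(-4\right) \frac{1}{6} + W \frac{1}{2} = - \frac{2}{3} + \frac{W}{2}$)
$X = 0$ ($X = - 7 \cdot 3 \cdot 0 = \left(-7\right) 0 = 0$)
$S{\left(H \right)} = H$ ($S{\left(H \right)} = \left(-5\right) 0 + H = 0 + H = H$)
$S{\left(0 \right)} \left(83 + \frac{q{\left(3,1 \right)} - 58}{45 + 28}\right) = 0 \left(83 + \frac{\left(- \frac{2}{3} + \frac{1}{2} \cdot 3\right) - 58}{45 + 28}\right) = 0 \left(83 + \frac{\left(- \frac{2}{3} + \frac{3}{2}\right) - 58}{73}\right) = 0 \left(83 + \left(\frac{5}{6} - 58\right) \frac{1}{73}\right) = 0 \left(83 - \frac{343}{438}\right) = 0 \cdot \frac{36011}{438} = 0$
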